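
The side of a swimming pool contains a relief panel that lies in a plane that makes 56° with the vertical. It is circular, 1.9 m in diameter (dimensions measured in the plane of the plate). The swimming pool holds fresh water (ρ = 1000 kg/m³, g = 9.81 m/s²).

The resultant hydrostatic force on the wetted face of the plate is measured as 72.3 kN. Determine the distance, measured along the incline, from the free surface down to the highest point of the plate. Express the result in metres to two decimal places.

y_top ≈ 3.70 m

γ = ρg = 1000 × 9.81 = 9810 N/m³ = 9.81 kN/m³.
A = π(0.95)² = 2.83529 m².
From F = γ·h_c·A, the centroid depth is h_c = 72.3/(9.81 × 2.83529) = 2.59939 m.
The plate makes 56° with the vertical, i.e. θ = 90° − 56° = 34° to the horizontal. Measuring y along the incline from the free-surface line, vertical depth h = y·sinθ with sinθ = 0.559193.
Along the incline, y_c = h_c/sinθ = 2.59939/0.559193 = 4.64847 m.
The centroid is at the centre, 0.95 m below the top of the plate, so the highest point sits at y_top = 4.64847 − 0.95 = 3.69847 m along the incline.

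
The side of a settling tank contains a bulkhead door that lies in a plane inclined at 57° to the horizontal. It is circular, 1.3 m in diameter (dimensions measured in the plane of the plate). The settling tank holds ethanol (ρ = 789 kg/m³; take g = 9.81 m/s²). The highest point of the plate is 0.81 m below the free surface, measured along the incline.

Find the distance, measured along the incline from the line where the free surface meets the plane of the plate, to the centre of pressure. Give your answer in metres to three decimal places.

y_p = 1.532 m

γ = ρg = 789 × 9.81 / 1000 = 7.74009 kN/m³.
Let θ = 57° be the plate's angle to the horizontal; measure y along the incline from where the plane meets the free surface. Vertical depth h = y·sinθ with sinθ = 0.838671.
The centroid is at the centre, 0.65 m below the top of the plate, so y_c = 0.81 + 0.65 = 1.46 m and h_c = 1.46 × 0.838671 = 1.22446 m.
A = π(0.65)² = 1.32732 m².
Resultant F = γ·h_c·A = 7.74009 × 1.22446 × 1.32732 = 12.5796 kN.
I_c = πr⁴/4 = π × 0.65⁴/4 = 0.140198 m⁴.
Centre of pressure: y_p = y_c + I_c/(y_c·A) = 1.46 + 0.140198/(1.46 × 1.32732) = 1.46 + 0.0723458 = 1.53235 m along the plane.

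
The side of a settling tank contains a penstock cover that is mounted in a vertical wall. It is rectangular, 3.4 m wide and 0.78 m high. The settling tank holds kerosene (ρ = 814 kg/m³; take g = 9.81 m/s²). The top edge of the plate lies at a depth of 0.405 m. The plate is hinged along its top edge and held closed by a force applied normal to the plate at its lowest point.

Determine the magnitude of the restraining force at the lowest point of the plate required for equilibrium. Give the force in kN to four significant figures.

γ = ρg = 814 × 9.81 / 1000 = 7.98534 kN/m³.
The centroid lies 0.78/2 = 0.39 m below the top edge, so the centroid depth is h_c = 0.405 + 0.39 = 0.795 m.
A = 3.4 × 0.78 = 2.652 m².
Resultant F = γ·h_c·A = 7.98534 × 0.795 × 2.652 = 16.8358 kN.
I_c = b·h³/12 = 3.4 × 0.78³/12 = 0.134456 m⁴.
Centre of pressure: y_p = y_c + I_c/(y_c·A) = 0.795 + 0.134456/(0.795 × 2.652) = 0.795 + 0.0637734 = 0.858773 m along the plane.
The resultant acts 0.39 + 0.0637734 = 0.453773 m (along the plate) below the hinge at the top edge, so the moment about the hinge is M = F × 0.453773 = 16.8358 × 0.453773 = 7.63963 kN·m.
A normal force at the bottom, 0.78 m from the hinge, must supply this moment: P = 7.63963/0.78 = 9.7944 kN.

P ≈ 9.794 kN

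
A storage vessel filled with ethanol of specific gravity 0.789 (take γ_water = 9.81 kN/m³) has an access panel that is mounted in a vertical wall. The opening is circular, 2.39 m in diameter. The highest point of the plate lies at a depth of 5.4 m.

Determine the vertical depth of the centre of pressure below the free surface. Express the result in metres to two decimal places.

h_p = 6.65 m

γ = 0.789 × 9.81 = 7.74009 kN/m³.
The centroid is at the centre, 1.195 m below the top of the plate, so the centroid depth is h_c = 5.4 + 1.195 = 6.595 m.
A = π(1.195)² = 4.48627 m².
Resultant F = γ·h_c·A = 7.74009 × 6.595 × 4.48627 = 229.006 kN.
I_c = πr⁴/4 = π × 1.195⁴/4 = 1.60163 m⁴.
Centre of pressure: y_p = y_c + I_c/(y_c·A) = 6.595 + 1.60163/(6.595 × 4.48627) = 6.595 + 0.054133 = 6.64913 m along the plane.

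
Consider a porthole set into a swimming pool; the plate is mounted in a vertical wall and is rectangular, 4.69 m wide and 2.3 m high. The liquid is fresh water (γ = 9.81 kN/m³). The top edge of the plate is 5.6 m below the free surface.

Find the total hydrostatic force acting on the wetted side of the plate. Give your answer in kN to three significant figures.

F ≈ 714 kN

γ = 9.81 kN/m³.
The centroid lies 2.3/2 = 1.15 m below the top edge, so the centroid depth is h_c = 5.6 + 1.15 = 6.75 m.
A = 4.69 × 2.3 = 10.787 m².
Resultant F = γ·h_c·A = 9.81 × 6.75 × 10.787 = 714.288 kN.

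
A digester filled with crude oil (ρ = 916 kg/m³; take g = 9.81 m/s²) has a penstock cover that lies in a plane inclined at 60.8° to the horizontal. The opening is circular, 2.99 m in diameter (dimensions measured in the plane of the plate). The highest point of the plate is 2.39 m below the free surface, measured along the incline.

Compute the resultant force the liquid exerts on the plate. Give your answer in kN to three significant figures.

γ = ρg = 916 × 9.81 / 1000 = 8.98596 kN/m³.
Let θ = 60.8° be the plate's angle to the horizontal; measure y along the incline from where the plane meets the free surface. Vertical depth h = y·sinθ with sinθ = 0.872922.
The centroid is at the centre, 1.495 m below the top of the plate, so y_c = 2.39 + 1.495 = 3.885 m and h_c = 3.885 × 0.872922 = 3.3913 m.
A = π(1.495)² = 7.02154 m².
Resultant F = γ·h_c·A = 8.98596 × 3.3913 × 7.02154 = 213.975 kN.

F ≈ 214 kN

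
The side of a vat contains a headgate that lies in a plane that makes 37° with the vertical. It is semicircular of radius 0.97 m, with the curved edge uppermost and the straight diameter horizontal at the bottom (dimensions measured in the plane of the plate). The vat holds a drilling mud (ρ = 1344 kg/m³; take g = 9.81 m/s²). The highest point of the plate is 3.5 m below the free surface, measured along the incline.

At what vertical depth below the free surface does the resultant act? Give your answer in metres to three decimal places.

γ = ρg = 1344 × 9.81 / 1000 = 13.18464 kN/m³.
The plate makes 37° with the vertical, i.e. θ = 90° − 37° = 53° to the horizontal. Measuring y along the incline from the free-surface line, vertical depth h = y·sinθ with sinθ = 0.798636.
The centroid lies 4r/(3π) = 0.411681 m above the diameter, so r − 4r/(3π) = 0.97 − 0.411681 = 0.558319 m below the topmost point, so y_c = 3.5 + 0.558319 = 4.05832 m and h_c = 4.05832 × 0.798636 = 3.24112 m.
A = πr²/2 = π × 0.97²/2 = 1.47796 m².
Resultant F = γ·h_c·A = 13.18464 × 3.24112 × 1.47796 = 63.1577 kN.
I_c = (π/8 − 8/(9π))·r⁴ = 0.109757 × 0.97⁴ = 0.0971671 m⁴.
Centre of pressure: y_p = y_c + I_c/(y_c·A) = 4.05832 + 0.0971671/(4.05832 × 1.47796) = 4.05832 + 0.0161998 = 4.07452 m along the plane.
Vertically, h_p = y_p·sinθ = 4.07452 × 0.798636 = 3.25406 m.

h_p = 3.254 m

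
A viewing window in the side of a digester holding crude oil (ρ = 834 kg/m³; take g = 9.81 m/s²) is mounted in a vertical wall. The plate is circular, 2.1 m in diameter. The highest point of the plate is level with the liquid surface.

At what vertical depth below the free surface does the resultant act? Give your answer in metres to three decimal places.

γ = ρg = 834 × 9.81 / 1000 = 8.18154 kN/m³.
The centroid is at the centre, 1.05 m below the top of the plate, so the centroid depth is h_c = 1.05 m.
A = π(1.05)² = 3.46361 m².
Resultant F = γ·h_c·A = 8.18154 × 1.05 × 3.46361 = 29.7545 kN.
I_c = πr⁴/4 = π × 1.05⁴/4 = 0.954656 m⁴.
Centre of pressure: y_p = y_c + I_c/(y_c·A) = 1.05 + 0.954656/(1.05 × 3.46361) = 1.05 + 0.2625 = 1.3125 m along the plane.

h_p = 1.313 m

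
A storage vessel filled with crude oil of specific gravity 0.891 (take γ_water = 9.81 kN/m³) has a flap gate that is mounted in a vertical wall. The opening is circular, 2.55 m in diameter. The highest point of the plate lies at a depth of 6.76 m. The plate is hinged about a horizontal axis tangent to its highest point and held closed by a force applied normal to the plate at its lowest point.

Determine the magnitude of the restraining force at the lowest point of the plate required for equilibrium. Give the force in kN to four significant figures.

γ = 0.891 × 9.81 = 8.74071 kN/m³.
The centroid is at the centre, 1.275 m below the top of the plate, so the centroid depth is h_c = 6.76 + 1.275 = 8.035 m.
A = π(1.275)² = 5.10705 m².
Resultant F = γ·h_c·A = 8.74071 × 8.035 × 5.10705 = 358.676 kN.
I_c = πr⁴/4 = π × 1.275⁴/4 = 2.07554 m⁴.
Centre of pressure: y_p = y_c + I_c/(y_c·A) = 8.035 + 2.07554/(8.035 × 5.10705) = 8.035 + 0.0505796 = 8.08558 m along the plane.
The resultant acts 1.275 + 0.0505796 = 1.32558 m (along the plate) below the hinge at the top edge, so the moment about the hinge is M = F × 1.32558 = 358.676 × 1.32558 = 475.454 kN·m.
A normal force at the bottom, 2.55 m from the hinge, must supply this moment: P = 475.454/2.55 = 186.453 kN.

P ≈ 186.5 kN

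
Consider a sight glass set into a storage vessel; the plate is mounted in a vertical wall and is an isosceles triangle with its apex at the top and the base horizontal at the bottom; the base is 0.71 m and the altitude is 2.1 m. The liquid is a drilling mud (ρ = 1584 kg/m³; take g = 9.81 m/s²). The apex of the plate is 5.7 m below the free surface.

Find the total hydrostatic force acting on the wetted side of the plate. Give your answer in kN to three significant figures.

γ = ρg = 1584 × 9.81 / 1000 = 15.53904 kN/m³.
With the apex up, the centroid sits 2h/3 = 2 × 2.1/3 = 1.4 m below the apex, so the centroid depth is h_c = 5.7 + 1.4 = 7.1 m.
A = ½ × 0.71 × 2.1 = 0.7455 m².
Resultant F = γ·h_c·A = 15.53904 × 7.1 × 0.7455 = 82.2489 kN.

F ≈ 82.2 kN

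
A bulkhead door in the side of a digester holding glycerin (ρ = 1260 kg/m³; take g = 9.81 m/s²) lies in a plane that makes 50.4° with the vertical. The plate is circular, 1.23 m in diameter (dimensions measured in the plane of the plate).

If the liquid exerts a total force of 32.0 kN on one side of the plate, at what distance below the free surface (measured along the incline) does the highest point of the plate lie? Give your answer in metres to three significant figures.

γ = ρg = 1260 × 9.81 / 1000 = 12.3606 kN/m³.
A = π(0.615)² = 1.18823 m².
From F = γ·h_c·A, the centroid depth is h_c = 32.0/(12.3606 × 1.18823) = 2.17876 m.
The plate makes 50.4° with the vertical, i.e. θ = 90° − 50.4° = 39.6° to the horizontal. Measuring y along the incline from the free-surface line, vertical depth h = y·sinθ with sinθ = 0.637424.
Along the incline, y_c = h_c/sinθ = 2.17876/0.637424 = 3.41807 m.
The centroid is at the centre, 0.615 m below the top of the plate, so the highest point sits at y_top = 3.41807 − 0.615 = 2.80307 m along the incline.

y_top ≈ 2.80 m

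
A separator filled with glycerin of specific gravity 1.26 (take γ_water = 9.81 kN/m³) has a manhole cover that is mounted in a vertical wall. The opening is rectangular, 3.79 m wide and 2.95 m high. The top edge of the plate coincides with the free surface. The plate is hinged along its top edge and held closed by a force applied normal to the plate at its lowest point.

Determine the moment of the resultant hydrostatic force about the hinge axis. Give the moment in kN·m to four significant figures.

M ≈ 400.9 kN·m

γ = 1.26 × 9.81 = 12.3606 kN/m³.
The centroid lies 2.95/2 = 1.475 m below the top edge, so the centroid depth is h_c = 1.475 m.
A = 3.79 × 2.95 = 11.1805 m².
Resultant F = γ·h_c·A = 12.3606 × 1.475 × 11.1805 = 203.842 kN.
I_c = b·h³/12 = 3.79 × 2.95³/12 = 8.10819 m⁴.
Centre of pressure: y_p = y_c + I_c/(y_c·A) = 1.475 + 8.10819/(1.475 × 11.1805) = 1.475 + 0.491667 = 1.96667 m along the plane.
The resultant acts 1.475 + 0.491667 = 1.96667 m (along the plate) below the hinge at the top edge, so the moment about the hinge is M = F × 1.96667 = 203.842 × 1.96667 = 400.89 kN·m.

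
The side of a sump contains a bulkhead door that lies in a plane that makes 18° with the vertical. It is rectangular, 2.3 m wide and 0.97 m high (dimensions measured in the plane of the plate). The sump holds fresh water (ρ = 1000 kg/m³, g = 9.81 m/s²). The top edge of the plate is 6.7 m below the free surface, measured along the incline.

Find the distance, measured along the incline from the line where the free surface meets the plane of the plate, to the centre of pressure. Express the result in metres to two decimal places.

y_p = 7.20 m

γ = ρg = 1000 × 9.81 = 9810 N/m³ = 9.81 kN/m³.
The plate makes 18° with the vertical, i.e. θ = 90° − 18° = 72° to the horizontal. Measuring y along the incline from the free-surface line, vertical depth h = y·sinθ with sinθ = 0.951057.
The centroid lies 0.97/2 = 0.485 m below the top edge, so y_c = 6.7 + 0.485 = 7.185 m and h_c = 7.185 × 0.951057 = 6.83334 m.
A = 2.3 × 0.97 = 2.231 m².
Resultant F = γ·h_c·A = 9.81 × 6.83334 × 2.231 = 149.555 kN.
I_c = b·h³/12 = 2.3 × 0.97³/12 = 0.174929 m⁴.
Centre of pressure: y_p = y_c + I_c/(y_c·A) = 7.185 + 0.174929/(7.185 × 2.231) = 7.185 + 0.0109128 = 7.19591 m along the plane.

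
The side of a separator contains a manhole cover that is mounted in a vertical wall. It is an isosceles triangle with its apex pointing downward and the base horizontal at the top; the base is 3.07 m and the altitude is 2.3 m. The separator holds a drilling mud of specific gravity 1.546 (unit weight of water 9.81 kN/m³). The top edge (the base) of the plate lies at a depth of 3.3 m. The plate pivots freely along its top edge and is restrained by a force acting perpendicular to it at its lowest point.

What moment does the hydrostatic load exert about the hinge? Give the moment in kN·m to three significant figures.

γ = 1.546 × 9.81 = 15.16626 kN/m³.
With the apex down, the centroid sits h/3 = 2.3/3 = 0.766667 m below the base (the top edge), so the centroid depth is h_c = 3.3 + 0.766667 = 4.06667 m.
A = ½ × 3.07 × 2.3 = 3.5305 m².
Resultant F = γ·h_c·A = 15.16626 × 4.06667 × 3.5305 = 217.748 kN.
I_c = b·h³/36 = 3.07 × 2.3³/36 = 1.03757 m⁴.
Centre of pressure: y_p = y_c + I_c/(y_c·A) = 4.06667 + 1.03757/(4.06667 × 3.5305) = 4.06667 + 0.0722674 = 4.13894 m along the plane.
The resultant acts 0.766667 + 0.0722674 = 0.838934 m (along the plate) below the hinge at the top edge, so the moment about the hinge is M = F × 0.838934 = 217.748 × 0.838934 = 182.676 kN·m.

M ≈ 183 kN·m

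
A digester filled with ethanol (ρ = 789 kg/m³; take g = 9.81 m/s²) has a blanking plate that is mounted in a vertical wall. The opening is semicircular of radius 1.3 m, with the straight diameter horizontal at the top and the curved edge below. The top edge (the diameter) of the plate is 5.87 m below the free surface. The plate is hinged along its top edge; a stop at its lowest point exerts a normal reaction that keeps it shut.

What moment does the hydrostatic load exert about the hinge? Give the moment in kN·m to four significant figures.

M ≈ 75.23 kN·m

γ = ρg = 789 × 9.81 / 1000 = 7.74009 kN/m³.
The centroid of a semicircle lies 4r/(3π) = 0.551737 m from the diameter, here below the top edge, so the centroid depth is h_c = 5.87 + 0.551737 = 6.42174 m.
A = πr²/2 = π × 1.3²/2 = 2.65465 m².
Resultant F = γ·h_c·A = 7.74009 × 6.42174 × 2.65465 = 131.949 kN.
I_c = (π/8 − 8/(9π))·r⁴ = 0.109757 × 1.3⁴ = 0.313477 m⁴.
Centre of pressure: y_p = y_c + I_c/(y_c·A) = 6.42174 + 0.313477/(6.42174 × 2.65465) = 6.42174 + 0.0183885 = 6.44013 m along the plane.
The resultant acts 0.551737 + 0.0183885 = 0.570126 m (along the plate) below the hinge at the top edge, so the moment about the hinge is M = F × 0.570126 = 131.949 × 0.570126 = 75.2276 kN·m.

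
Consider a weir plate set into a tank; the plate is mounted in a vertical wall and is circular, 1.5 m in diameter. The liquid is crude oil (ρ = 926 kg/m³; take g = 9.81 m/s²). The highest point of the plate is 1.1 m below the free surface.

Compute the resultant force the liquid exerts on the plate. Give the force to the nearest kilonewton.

γ = ρg = 926 × 9.81 / 1000 = 9.08406 kN/m³.
The centroid is at the centre, 0.75 m below the top of the plate, so the centroid depth is h_c = 1.1 + 0.75 = 1.85 m.
A = π(0.75)² = 1.76715 m².
Resultant F = γ·h_c·A = 9.08406 × 1.85 × 1.76715 = 29.6979 kN.

F ≈ 30 kN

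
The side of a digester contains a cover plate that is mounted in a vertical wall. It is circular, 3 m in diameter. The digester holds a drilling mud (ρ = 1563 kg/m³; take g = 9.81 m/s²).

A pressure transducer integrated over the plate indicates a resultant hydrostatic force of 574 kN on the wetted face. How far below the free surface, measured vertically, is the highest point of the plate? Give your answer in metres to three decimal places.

γ = ρg = 1563 × 9.81 / 1000 = 15.33303 kN/m³.
A = π(1.5)² = 7.06858 m².
From F = γ·h_c·A, the centroid depth is h_c = 574/(15.33303 × 7.06858) = 5.29605 m.
The centroid is at the centre, 1.5 m below the top of the plate, so the highest point sits at h_top = 5.29605 − 1.5 = 3.79605 m below the surface.

d_top ≈ 3.796 m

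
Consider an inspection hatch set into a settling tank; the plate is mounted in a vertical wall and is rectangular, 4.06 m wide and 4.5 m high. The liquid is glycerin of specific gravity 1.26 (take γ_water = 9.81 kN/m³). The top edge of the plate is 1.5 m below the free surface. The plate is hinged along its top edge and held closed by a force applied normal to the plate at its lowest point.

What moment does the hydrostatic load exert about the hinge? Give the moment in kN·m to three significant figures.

M ≈ 2290 kN·m

γ = 1.26 × 9.81 = 12.3606 kN/m³.
The centroid lies 4.5/2 = 2.25 m below the top edge, so the centroid depth is h_c = 1.5 + 2.25 = 3.75 m.
A = 4.06 × 4.5 = 18.27 m².
Resultant F = γ·h_c·A = 12.3606 × 3.75 × 18.27 = 846.856 kN.
I_c = b·h³/12 = 4.06 × 4.5³/12 = 30.8306 m⁴.
Centre of pressure: y_p = y_c + I_c/(y_c·A) = 3.75 + 30.8306/(3.75 × 18.27) = 3.75 + 0.45 = 4.2 m along the plane.
The resultant acts 2.25 + 0.45 = 2.7 m (along the plate) below the hinge at the top edge, so the moment about the hinge is M = F × 2.7 = 846.856 × 2.7 = 2286.51 kN·m.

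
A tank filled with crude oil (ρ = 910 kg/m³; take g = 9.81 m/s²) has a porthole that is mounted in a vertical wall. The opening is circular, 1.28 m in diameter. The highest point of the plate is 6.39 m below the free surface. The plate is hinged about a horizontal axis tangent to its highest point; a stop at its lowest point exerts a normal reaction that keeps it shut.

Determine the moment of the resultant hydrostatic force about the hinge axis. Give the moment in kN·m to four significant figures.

M ≈ 52.86 kN·m

γ = ρg = 910 × 9.81 / 1000 = 8.9271 kN/m³.
The centroid is at the centre, 0.64 m below the top of the plate, so the centroid depth is h_c = 6.39 + 0.64 = 7.03 m.
A = π(0.64)² = 1.2868 m².
Resultant F = γ·h_c·A = 8.9271 × 7.03 × 1.2868 = 80.7564 kN.
I_c = πr⁴/4 = π × 0.64⁴/4 = 0.131768 m⁴.
Centre of pressure: y_p = y_c + I_c/(y_c·A) = 7.03 + 0.131768/(7.03 × 1.2868) = 7.03 + 0.0145661 = 7.04457 m along the plane.
The resultant acts 0.64 + 0.0145661 = 0.654566 m (along the plate) below the hinge at the top edge, so the moment about the hinge is M = F × 0.654566 = 80.7564 × 0.654566 = 52.8604 kN·m.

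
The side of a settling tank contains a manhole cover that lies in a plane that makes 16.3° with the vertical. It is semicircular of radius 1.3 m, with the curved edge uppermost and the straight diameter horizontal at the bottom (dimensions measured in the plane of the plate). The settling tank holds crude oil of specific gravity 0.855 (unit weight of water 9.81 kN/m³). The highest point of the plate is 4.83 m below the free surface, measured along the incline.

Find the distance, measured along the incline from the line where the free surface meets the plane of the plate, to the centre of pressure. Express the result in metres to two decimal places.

γ = 0.855 × 9.81 = 8.38755 kN/m³.
The plate makes 16.3° with the vertical, i.e. θ = 90° − 16.3° = 73.7° to the horizontal. Measuring y along the incline from the free-surface line, vertical depth h = y·sinθ with sinθ = 0.959805.
The centroid lies 4r/(3π) = 0.551737 m above the diameter, so r − 4r/(3π) = 1.3 − 0.551737 = 0.748263 m below the topmost point, so y_c = 4.83 + 0.748263 = 5.57826 m and h_c = 5.57826 × 0.959805 = 5.35404 m.
A = πr²/2 = π × 1.3²/2 = 2.65465 m².
Resultant F = γ·h_c·A = 8.38755 × 5.35404 × 2.65465 = 119.213 kN.
I_c = (π/8 − 8/(9π))·r⁴ = 0.109757 × 1.3⁴ = 0.313477 m⁴.
Centre of pressure: y_p = y_c + I_c/(y_c·A) = 5.57826 + 0.313477/(5.57826 × 2.65465) = 5.57826 + 0.021169 = 5.59943 m along the plane.

y_p = 5.60 m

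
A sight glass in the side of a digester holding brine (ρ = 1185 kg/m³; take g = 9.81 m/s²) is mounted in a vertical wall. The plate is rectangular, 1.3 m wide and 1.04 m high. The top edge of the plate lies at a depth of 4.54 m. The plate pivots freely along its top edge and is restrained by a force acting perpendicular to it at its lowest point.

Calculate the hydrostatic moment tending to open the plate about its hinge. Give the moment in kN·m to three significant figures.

M ≈ 42.8 kN·m

γ = ρg = 1185 × 9.81 / 1000 = 11.62485 kN/m³.
The centroid lies 1.04/2 = 0.52 m below the top edge, so the centroid depth is h_c = 4.54 + 0.52 = 5.06 m.
A = 1.3 × 1.04 = 1.352 m².
Resultant F = γ·h_c·A = 11.62485 × 5.06 × 1.352 = 79.527 kN.
I_c = b·h³/12 = 1.3 × 1.04³/12 = 0.12186 m⁴.
Centre of pressure: y_p = y_c + I_c/(y_c·A) = 5.06 + 0.12186/(5.06 × 1.352) = 5.06 + 0.0178129 = 5.07781 m along the plane.
The resultant acts 0.52 + 0.0178129 = 0.537813 m (along the plate) below the hinge at the top edge, so the moment about the hinge is M = F × 0.537813 = 79.527 × 0.537813 = 42.7707 kN·m.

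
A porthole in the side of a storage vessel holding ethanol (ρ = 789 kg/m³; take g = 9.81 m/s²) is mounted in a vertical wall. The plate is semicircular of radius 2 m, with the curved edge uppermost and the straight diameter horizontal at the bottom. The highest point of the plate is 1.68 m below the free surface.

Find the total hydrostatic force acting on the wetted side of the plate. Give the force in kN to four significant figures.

γ = ρg = 789 × 9.81 / 1000 = 7.74009 kN/m³.
The centroid lies 4r/(3π) = 0.848826 m above the diameter, so r − 4r/(3π) = 2 − 0.848826 = 1.15117 m below the topmost point, so the centroid depth is h_c = 1.68 + 1.15117 = 2.83117 m.
A = πr²/2 = π × 2²/2 = 6.28319 m².
Resultant F = γ·h_c·A = 7.74009 × 2.83117 × 6.28319 = 137.687 kN.

F ≈ 137.7 kN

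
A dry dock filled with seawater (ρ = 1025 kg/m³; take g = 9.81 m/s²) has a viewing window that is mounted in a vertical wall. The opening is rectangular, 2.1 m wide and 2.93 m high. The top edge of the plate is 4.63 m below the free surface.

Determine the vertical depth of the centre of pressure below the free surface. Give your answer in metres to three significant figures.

γ = ρg = 1025 × 9.81 / 1000 = 10.05525 kN/m³.
The centroid lies 2.93/2 = 1.465 m below the top edge, so the centroid depth is h_c = 4.63 + 1.465 = 6.095 m.
A = 2.1 × 2.93 = 6.153 m².
Resultant F = γ·h_c·A = 10.05525 × 6.095 × 6.153 = 377.097 kN.
I_c = b·h³/12 = 2.1 × 2.93³/12 = 4.40191 m⁴.
Centre of pressure: y_p = y_c + I_c/(y_c·A) = 6.095 + 4.40191/(6.095 × 6.153) = 6.095 + 0.117376 = 6.21238 m along the plane.

h_p = 6.21 m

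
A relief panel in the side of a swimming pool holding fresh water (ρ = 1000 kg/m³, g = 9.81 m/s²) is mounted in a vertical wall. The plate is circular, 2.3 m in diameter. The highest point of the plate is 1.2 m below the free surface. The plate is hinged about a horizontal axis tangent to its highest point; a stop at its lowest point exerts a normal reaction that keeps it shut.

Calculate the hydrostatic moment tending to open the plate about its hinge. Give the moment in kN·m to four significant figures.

γ = ρg = 1000 × 9.81 = 9810 N/m³ = 9.81 kN/m³.
The centroid is at the centre, 1.15 m below the top of the plate, so the centroid depth is h_c = 1.2 + 1.15 = 2.35 m.
A = π(1.15)² = 4.15476 m².
Resultant F = γ·h_c·A = 9.81 × 2.35 × 4.15476 = 95.7818 kN.
I_c = πr⁴/4 = π × 1.15⁴/4 = 1.37367 m⁴.
Centre of pressure: y_p = y_c + I_c/(y_c·A) = 2.35 + 1.37367/(2.35 × 4.15476) = 2.35 + 0.140692 = 2.49069 m along the plane.
The resultant acts 1.15 + 0.140692 = 1.29069 m (along the plate) below the hinge at the top edge, so the moment about the hinge is M = F × 1.29069 = 95.7818 × 1.29069 = 123.625 kN·m.

M ≈ 123.6 kN·m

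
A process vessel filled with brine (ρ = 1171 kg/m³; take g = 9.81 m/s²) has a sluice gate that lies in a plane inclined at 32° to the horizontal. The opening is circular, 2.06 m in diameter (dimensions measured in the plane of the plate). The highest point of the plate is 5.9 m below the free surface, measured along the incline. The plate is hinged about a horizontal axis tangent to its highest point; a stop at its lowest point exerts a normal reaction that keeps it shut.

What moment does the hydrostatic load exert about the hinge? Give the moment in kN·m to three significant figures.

M ≈ 150 kN·m

γ = ρg = 1171 × 9.81 / 1000 = 11.48751 kN/m³.
Let θ = 32° be the plate's angle to the horizontal; measure y along the incline from where the plane meets the free surface. Vertical depth h = y·sinθ with sinθ = 0.529919.
The centroid is at the centre, 1.03 m below the top of the plate, so y_c = 5.9 + 1.03 = 6.93 m and h_c = 6.93 × 0.529919 = 3.67234 m.
A = π(1.03)² = 3.33292 m².
Resultant F = γ·h_c·A = 11.48751 × 3.67234 × 3.33292 = 140.603 kN.
I_c = πr⁴/4 = π × 1.03⁴/4 = 0.883973 m⁴.
Centre of pressure: y_p = y_c + I_c/(y_c·A) = 6.93 + 0.883973/(6.93 × 3.33292) = 6.93 + 0.038272 = 6.96827 m along the plane.
The resultant acts 1.03 + 0.038272 = 1.06827 m (along the plate) below the hinge at the top edge, so the moment about the hinge is M = F × 1.06827 = 140.603 × 1.06827 = 150.202 kN·m.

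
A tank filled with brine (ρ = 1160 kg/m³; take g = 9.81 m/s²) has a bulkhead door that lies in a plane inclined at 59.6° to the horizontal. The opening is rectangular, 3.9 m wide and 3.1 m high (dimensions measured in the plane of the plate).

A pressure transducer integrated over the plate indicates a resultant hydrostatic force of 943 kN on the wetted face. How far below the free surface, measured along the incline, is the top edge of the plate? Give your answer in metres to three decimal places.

y_top ≈ 6.397 m

γ = ρg = 1160 × 9.81 / 1000 = 11.3796 kN/m³.
A = 3.9 × 3.1 = 12.09 m².
From F = γ·h_c·A, the centroid depth is h_c = 943/(11.3796 × 12.09) = 6.85423 m.
Let θ = 59.6° be the plate's angle to the horizontal; measure y along the incline from where the plane meets the free surface. Vertical depth h = y·sinθ with sinθ = 0.862514.
Along the incline, y_c = h_c/sinθ = 6.85423/0.862514 = 7.9468 m.
The centroid lies 3.1/2 = 1.55 m below the top edge, so the top edge sits at y_top = 7.9468 − 1.55 = 6.3968 m along the incline.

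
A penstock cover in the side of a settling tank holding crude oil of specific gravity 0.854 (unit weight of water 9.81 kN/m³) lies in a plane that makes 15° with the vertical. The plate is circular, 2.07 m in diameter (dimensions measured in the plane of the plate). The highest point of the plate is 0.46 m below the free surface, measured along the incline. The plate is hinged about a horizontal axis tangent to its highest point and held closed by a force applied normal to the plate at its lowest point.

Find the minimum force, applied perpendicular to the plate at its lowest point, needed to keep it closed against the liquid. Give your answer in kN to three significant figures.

γ = 0.854 × 9.81 = 8.37774 kN/m³.
The plate makes 15° with the vertical, i.e. θ = 90° − 15° = 75° to the horizontal. Measuring y along the incline from the free-surface line, vertical depth h = y·sinθ with sinθ = 0.965926.
The centroid is at the centre, 1.035 m below the top of the plate, so y_c = 0.46 + 1.035 = 1.495 m and h_c = 1.495 × 0.965926 = 1.44406 m.
A = π(1.035)² = 3.36535 m².
Resultant F = γ·h_c·A = 8.37774 × 1.44406 × 3.36535 = 40.7139 kN.
I_c = πr⁴/4 = π × 1.035⁴/4 = 0.901262 m⁴.
Centre of pressure: y_p = y_c + I_c/(y_c·A) = 1.495 + 0.901262/(1.495 × 3.36535) = 1.495 + 0.179135 = 1.67414 m along the plane.
The resultant acts 1.035 + 0.179135 = 1.21413 m (along the plate) below the hinge at the top edge, so the moment about the hinge is M = F × 1.21413 = 40.7139 × 1.21413 = 49.432 kN·m.
A normal force at the bottom, 2.07 m from the hinge, must supply this moment: P = 49.432/2.07 = 23.8802 kN.

P ≈ 23.9 kN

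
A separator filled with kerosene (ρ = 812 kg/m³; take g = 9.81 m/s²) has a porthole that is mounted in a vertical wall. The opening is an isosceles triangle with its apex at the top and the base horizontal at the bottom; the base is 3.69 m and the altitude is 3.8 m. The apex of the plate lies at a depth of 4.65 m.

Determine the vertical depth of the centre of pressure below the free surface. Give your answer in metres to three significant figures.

γ = ρg = 812 × 9.81 / 1000 = 7.96572 kN/m³.
With the apex up, the centroid sits 2h/3 = 2 × 3.8/3 = 2.53333 m below the apex, so the centroid depth is h_c = 4.65 + 2.53333 = 7.18333 m.
A = ½ × 3.69 × 3.8 = 7.011 m².
Resultant F = γ·h_c·A = 7.96572 × 7.18333 × 7.011 = 401.172 kN.
I_c = b·h³/36 = 3.69 × 3.8³/36 = 5.62438 m⁴.
Centre of pressure: y_p = y_c + I_c/(y_c·A) = 7.18333 + 5.62438/(7.18333 × 7.011) = 7.18333 + 0.111678 = 7.29501 m along the plane.

h_p = 7.30 m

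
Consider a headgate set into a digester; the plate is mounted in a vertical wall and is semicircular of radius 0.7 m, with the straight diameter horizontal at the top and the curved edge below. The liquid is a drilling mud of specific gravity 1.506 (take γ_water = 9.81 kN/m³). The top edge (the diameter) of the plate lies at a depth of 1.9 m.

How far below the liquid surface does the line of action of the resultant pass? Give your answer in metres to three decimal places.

γ = 1.506 × 9.81 = 14.77386 kN/m³.
The centroid of a semicircle lies 4r/(3π) = 0.297089 m from the diameter, here below the top edge, so the centroid depth is h_c = 1.9 + 0.297089 = 2.19709 m.
A = πr²/2 = π × 0.7²/2 = 0.76969 m².
Resultant F = γ·h_c·A = 14.77386 × 2.19709 × 0.76969 = 24.9838 kN.
I_c = (π/8 − 8/(9π))·r⁴ = 0.109757 × 0.7⁴ = 0.0263527 m⁴.
Centre of pressure: y_p = y_c + I_c/(y_c·A) = 2.19709 + 0.0263527/(2.19709 × 0.76969) = 2.19709 + 0.0155834 = 2.21267 m along the plane.

h_p = 2.213 m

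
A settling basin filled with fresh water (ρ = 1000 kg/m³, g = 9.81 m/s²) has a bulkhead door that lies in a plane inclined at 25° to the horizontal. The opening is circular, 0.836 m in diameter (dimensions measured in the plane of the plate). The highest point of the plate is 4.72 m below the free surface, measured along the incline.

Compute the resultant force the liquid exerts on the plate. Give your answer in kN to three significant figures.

F ≈ 11.7 kN

γ = ρg = 1000 × 9.81 = 9810 N/m³ = 9.81 kN/m³.
Let θ = 25° be the plate's angle to the horizontal; measure y along the incline from where the plane meets the free surface. Vertical depth h = y·sinθ with sinθ = 0.422618.
The centroid is at the centre, 0.418 m below the top of the plate, so y_c = 4.72 + 0.418 = 5.138 m and h_c = 5.138 × 0.422618 = 2.17141 m.
A = π(0.418)² = 0.548912 m².
Resultant F = γ·h_c·A = 9.81 × 2.17141 × 0.548912 = 11.6927 kN.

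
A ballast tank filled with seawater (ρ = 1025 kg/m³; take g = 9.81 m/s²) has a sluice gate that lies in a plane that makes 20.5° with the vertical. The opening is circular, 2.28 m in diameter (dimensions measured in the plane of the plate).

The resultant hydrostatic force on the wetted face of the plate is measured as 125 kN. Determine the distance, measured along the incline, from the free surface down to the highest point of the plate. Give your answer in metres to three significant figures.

γ = ρg = 1025 × 9.81 / 1000 = 10.05525 kN/m³.
A = π(1.14)² = 4.08281 m².
From F = γ·h_c·A, the centroid depth is h_c = 125/(10.05525 × 4.08281) = 3.04479 m.
The plate makes 20.5° with the vertical, i.e. θ = 90° − 20.5° = 69.5° to the horizontal. Measuring y along the incline from the free-surface line, vertical depth h = y·sinθ with sinθ = 0.936672.
Along the incline, y_c = h_c/sinθ = 3.04479/0.936672 = 3.25065 m.
The centroid is at the centre, 1.14 m below the top of the plate, so the highest point sits at y_top = 3.25065 − 1.14 = 2.11065 m along the incline.

y_top ≈ 2.11 m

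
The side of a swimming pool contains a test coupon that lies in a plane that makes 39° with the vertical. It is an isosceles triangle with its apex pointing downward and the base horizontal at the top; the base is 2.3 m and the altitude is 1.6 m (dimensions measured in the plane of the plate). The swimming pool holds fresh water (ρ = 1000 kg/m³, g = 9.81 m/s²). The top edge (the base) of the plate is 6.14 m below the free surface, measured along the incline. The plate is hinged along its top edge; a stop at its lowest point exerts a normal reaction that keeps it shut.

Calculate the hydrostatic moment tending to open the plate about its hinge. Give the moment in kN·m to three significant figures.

M ≈ 51.9 kN·m

γ = ρg = 1000 × 9.81 = 9810 N/m³ = 9.81 kN/m³.
The plate makes 39° with the vertical, i.e. θ = 90° − 39° = 51° to the horizontal. Measuring y along the incline from the free-surface line, vertical depth h = y·sinθ with sinθ = 0.777146.
With the apex down, the centroid sits h/3 = 1.6/3 = 0.533333 m below the base (the top edge), so y_c = 6.14 + 0.533333 = 6.67333 m and h_c = 6.67333 × 0.777146 = 5.18615 m.
A = ½ × 2.3 × 1.6 = 1.84 m².
Resultant F = γ·h_c·A = 9.81 × 5.18615 × 1.84 = 93.6121 kN.
I_c = b·h³/36 = 2.3 × 1.6³/36 = 0.261689 m⁴.
Centre of pressure: y_p = y_c + I_c/(y_c·A) = 6.67333 + 0.261689/(6.67333 × 1.84) = 6.67333 + 0.021312 = 6.69464 m along the plane.
The resultant acts 0.533333 + 0.021312 = 0.554645 m (along the plate) below the hinge at the top edge, so the moment about the hinge is M = F × 0.554645 = 93.6121 × 0.554645 = 51.9215 kN·m.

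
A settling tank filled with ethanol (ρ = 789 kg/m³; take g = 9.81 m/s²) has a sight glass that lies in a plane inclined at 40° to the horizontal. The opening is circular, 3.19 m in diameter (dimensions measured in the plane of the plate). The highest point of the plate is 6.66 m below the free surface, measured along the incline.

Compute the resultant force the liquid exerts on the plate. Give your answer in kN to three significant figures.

γ = ρg = 789 × 9.81 / 1000 = 7.74009 kN/m³.
Let θ = 40° be the plate's angle to the horizontal; measure y along the incline from where the plane meets the free surface. Vertical depth h = y·sinθ with sinθ = 0.642788.
The centroid is at the centre, 1.595 m below the top of the plate, so y_c = 6.66 + 1.595 = 8.255 m and h_c = 8.255 × 0.642788 = 5.30621 m.
A = π(1.595)² = 7.99229 m².
Resultant F = γ·h_c·A = 7.74009 × 5.30621 × 7.99229 = 328.248 kN.

F ≈ 328 kN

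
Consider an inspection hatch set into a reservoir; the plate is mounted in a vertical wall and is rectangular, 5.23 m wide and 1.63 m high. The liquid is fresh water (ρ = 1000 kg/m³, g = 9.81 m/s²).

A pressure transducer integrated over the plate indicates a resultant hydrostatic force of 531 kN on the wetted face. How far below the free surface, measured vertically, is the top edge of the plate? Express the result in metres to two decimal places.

d_top ≈ 5.53 m

γ = ρg = 1000 × 9.81 = 9810 N/m³ = 9.81 kN/m³.
A = 5.23 × 1.63 = 8.5249 m².
From F = γ·h_c·A, the centroid depth is h_c = 531/(9.81 × 8.5249) = 6.34945 m.
The centroid lies 1.63/2 = 0.815 m below the top edge, so the top edge sits at h_top = 6.34945 − 0.815 = 5.53445 m below the surface.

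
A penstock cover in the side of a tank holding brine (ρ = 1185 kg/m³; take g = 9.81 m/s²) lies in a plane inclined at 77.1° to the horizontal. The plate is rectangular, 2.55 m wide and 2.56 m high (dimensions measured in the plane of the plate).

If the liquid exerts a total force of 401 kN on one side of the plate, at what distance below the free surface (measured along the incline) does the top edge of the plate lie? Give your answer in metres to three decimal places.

γ = ρg = 1185 × 9.81 / 1000 = 11.62485 kN/m³.
A = 2.55 × 2.56 = 6.528 m².
From F = γ·h_c·A, the centroid depth is h_c = 401/(11.62485 × 6.528) = 5.28417 m.
Let θ = 77.1° be the plate's angle to the horizontal; measure y along the incline from where the plane meets the free surface. Vertical depth h = y·sinθ with sinθ = 0.974761.
Along the incline, y_c = h_c/sinθ = 5.28417/0.974761 = 5.42099 m.
The centroid lies 2.56/2 = 1.28 m below the top edge, so the top edge sits at y_top = 5.42099 − 1.28 = 4.14099 m along the incline.

y_top ≈ 4.141 m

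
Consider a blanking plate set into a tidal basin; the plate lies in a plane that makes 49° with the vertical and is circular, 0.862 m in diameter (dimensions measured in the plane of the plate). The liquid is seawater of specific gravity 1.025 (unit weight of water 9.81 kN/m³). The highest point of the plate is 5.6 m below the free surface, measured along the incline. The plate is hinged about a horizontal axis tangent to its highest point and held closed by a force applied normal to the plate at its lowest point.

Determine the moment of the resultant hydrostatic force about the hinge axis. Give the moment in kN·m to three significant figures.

M ≈ 10.2 kN·m

γ = 1.025 × 9.81 = 10.05525 kN/m³.
The plate makes 49° with the vertical, i.e. θ = 90° − 49° = 41° to the horizontal. Measuring y along the incline from the free-surface line, vertical depth h = y·sinθ with sinθ = 0.656059.
The centroid is at the centre, 0.431 m below the top of the plate, so y_c = 5.6 + 0.431 = 6.031 m and h_c = 6.031 × 0.656059 = 3.95669 m.
A = π(0.431)² = 0.583585 m².
Resultant F = γ·h_c·A = 10.05525 × 3.95669 × 0.583585 = 23.2182 kN.
I_c = πr⁴/4 = π × 0.431⁴/4 = 0.0271019 m⁴.
Centre of pressure: y_p = y_c + I_c/(y_c·A) = 6.031 + 0.0271019/(6.031 × 0.583585) = 6.031 + 0.00770028 = 6.0387 m along the plane.
The resultant acts 0.431 + 0.00770028 = 0.4387 m (along the plate) below the hinge at the top edge, so the moment about the hinge is M = F × 0.4387 = 23.2182 × 0.4387 = 10.1858 kN·m.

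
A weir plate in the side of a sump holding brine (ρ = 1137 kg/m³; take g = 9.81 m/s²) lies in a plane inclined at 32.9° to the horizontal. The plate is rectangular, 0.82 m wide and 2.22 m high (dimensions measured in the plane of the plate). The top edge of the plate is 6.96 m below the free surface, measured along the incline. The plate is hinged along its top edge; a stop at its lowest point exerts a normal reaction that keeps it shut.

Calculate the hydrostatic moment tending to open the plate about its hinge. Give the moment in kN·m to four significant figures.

γ = ρg = 1137 × 9.81 / 1000 = 11.15397 kN/m³.
Let θ = 32.9° be the plate's angle to the horizontal; measure y along the incline from where the plane meets the free surface. Vertical depth h = y·sinθ with sinθ = 0.543174.
The centroid lies 2.22/2 = 1.11 m below the top edge, so y_c = 6.96 + 1.11 = 8.07 m and h_c = 8.07 × 0.543174 = 4.38341 m.
A = 0.82 × 2.22 = 1.8204 m².
Resultant F = γ·h_c·A = 11.15397 × 4.38341 × 1.8204 = 89.0038 kN.
I_c = b·h³/12 = 0.82 × 2.22³/12 = 0.747638 m⁴.
Centre of pressure: y_p = y_c + I_c/(y_c·A) = 8.07 + 0.747638/(8.07 × 1.8204) = 8.07 + 0.0508922 = 8.12089 m along the plane.
The resultant acts 1.11 + 0.0508922 = 1.16089 m (along the plate) below the hinge at the top edge, so the moment about the hinge is M = F × 1.16089 = 89.0038 × 1.16089 = 103.324 kN·m.

M ≈ 103.3 kN·m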